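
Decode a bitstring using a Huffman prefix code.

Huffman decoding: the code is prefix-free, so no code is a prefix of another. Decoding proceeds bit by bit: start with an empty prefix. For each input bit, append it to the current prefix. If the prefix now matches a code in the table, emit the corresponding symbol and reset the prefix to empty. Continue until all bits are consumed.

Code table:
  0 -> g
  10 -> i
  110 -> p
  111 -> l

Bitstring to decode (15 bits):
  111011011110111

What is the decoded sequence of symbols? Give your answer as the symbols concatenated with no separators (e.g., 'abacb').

Bit 0: prefix='1' (no match yet)
Bit 1: prefix='11' (no match yet)
Bit 2: prefix='111' -> emit 'l', reset
Bit 3: prefix='0' -> emit 'g', reset
Bit 4: prefix='1' (no match yet)
Bit 5: prefix='11' (no match yet)
Bit 6: prefix='110' -> emit 'p', reset
Bit 7: prefix='1' (no match yet)
Bit 8: prefix='11' (no match yet)
Bit 9: prefix='111' -> emit 'l', reset
Bit 10: prefix='1' (no match yet)
Bit 11: prefix='10' -> emit 'i', reset
Bit 12: prefix='1' (no match yet)
Bit 13: prefix='11' (no match yet)
Bit 14: prefix='111' -> emit 'l', reset

Answer: lgplil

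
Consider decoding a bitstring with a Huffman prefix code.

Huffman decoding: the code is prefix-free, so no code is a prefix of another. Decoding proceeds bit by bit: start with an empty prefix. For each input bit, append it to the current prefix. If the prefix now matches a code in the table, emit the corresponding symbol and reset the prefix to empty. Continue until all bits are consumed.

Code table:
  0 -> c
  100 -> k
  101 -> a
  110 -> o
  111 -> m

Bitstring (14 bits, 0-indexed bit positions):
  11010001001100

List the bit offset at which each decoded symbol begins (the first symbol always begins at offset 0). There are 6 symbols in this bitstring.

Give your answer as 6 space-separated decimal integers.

Bit 0: prefix='1' (no match yet)
Bit 1: prefix='11' (no match yet)
Bit 2: prefix='110' -> emit 'o', reset
Bit 3: prefix='1' (no match yet)
Bit 4: prefix='10' (no match yet)
Bit 5: prefix='100' -> emit 'k', reset
Bit 6: prefix='0' -> emit 'c', reset
Bit 7: prefix='1' (no match yet)
Bit 8: prefix='10' (no match yet)
Bit 9: prefix='100' -> emit 'k', reset
Bit 10: prefix='1' (no match yet)
Bit 11: prefix='11' (no match yet)
Bit 12: prefix='110' -> emit 'o', reset
Bit 13: prefix='0' -> emit 'c', reset

Answer: 0 3 6 7 10 13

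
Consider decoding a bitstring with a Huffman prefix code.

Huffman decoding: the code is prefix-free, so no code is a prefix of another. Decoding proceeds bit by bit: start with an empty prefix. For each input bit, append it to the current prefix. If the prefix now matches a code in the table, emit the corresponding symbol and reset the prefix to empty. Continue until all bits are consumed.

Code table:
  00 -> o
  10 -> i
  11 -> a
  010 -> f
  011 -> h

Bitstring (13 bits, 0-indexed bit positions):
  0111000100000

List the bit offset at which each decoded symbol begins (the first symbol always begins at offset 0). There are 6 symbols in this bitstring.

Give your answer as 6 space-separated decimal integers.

Bit 0: prefix='0' (no match yet)
Bit 1: prefix='01' (no match yet)
Bit 2: prefix='011' -> emit 'h', reset
Bit 3: prefix='1' (no match yet)
Bit 4: prefix='10' -> emit 'i', reset
Bit 5: prefix='0' (no match yet)
Bit 6: prefix='00' -> emit 'o', reset
Bit 7: prefix='1' (no match yet)
Bit 8: prefix='10' -> emit 'i', reset
Bit 9: prefix='0' (no match yet)
Bit 10: prefix='00' -> emit 'o', reset
Bit 11: prefix='0' (no match yet)
Bit 12: prefix='00' -> emit 'o', reset

Answer: 0 3 5 7 9 11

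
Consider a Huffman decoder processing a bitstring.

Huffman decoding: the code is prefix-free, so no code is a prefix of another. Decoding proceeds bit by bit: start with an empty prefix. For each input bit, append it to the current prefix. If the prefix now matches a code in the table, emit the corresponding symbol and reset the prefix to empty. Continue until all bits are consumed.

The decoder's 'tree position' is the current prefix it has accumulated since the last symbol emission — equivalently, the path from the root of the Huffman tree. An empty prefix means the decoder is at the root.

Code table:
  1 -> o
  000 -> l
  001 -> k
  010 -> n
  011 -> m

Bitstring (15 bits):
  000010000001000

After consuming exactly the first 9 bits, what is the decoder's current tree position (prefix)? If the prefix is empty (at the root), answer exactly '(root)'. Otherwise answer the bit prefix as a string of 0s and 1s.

Bit 0: prefix='0' (no match yet)
Bit 1: prefix='00' (no match yet)
Bit 2: prefix='000' -> emit 'l', reset
Bit 3: prefix='0' (no match yet)
Bit 4: prefix='01' (no match yet)
Bit 5: prefix='010' -> emit 'n', reset
Bit 6: prefix='0' (no match yet)
Bit 7: prefix='00' (no match yet)
Bit 8: prefix='000' -> emit 'l', reset

Answer: (root)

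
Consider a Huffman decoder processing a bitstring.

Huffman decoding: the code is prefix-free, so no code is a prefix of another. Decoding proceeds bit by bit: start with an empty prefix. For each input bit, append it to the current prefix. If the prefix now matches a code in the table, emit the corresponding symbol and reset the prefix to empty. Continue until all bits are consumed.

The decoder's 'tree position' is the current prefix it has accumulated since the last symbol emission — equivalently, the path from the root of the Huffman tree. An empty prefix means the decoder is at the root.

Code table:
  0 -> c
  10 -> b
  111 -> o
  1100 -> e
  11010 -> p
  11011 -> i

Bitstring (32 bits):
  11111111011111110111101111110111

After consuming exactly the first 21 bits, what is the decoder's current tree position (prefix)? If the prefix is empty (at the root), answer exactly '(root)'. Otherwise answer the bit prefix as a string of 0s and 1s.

Bit 0: prefix='1' (no match yet)
Bit 1: prefix='11' (no match yet)
Bit 2: prefix='111' -> emit 'o', reset
Bit 3: prefix='1' (no match yet)
Bit 4: prefix='11' (no match yet)
Bit 5: prefix='111' -> emit 'o', reset
Bit 6: prefix='1' (no match yet)
Bit 7: prefix='11' (no match yet)
Bit 8: prefix='110' (no match yet)
Bit 9: prefix='1101' (no match yet)
Bit 10: prefix='11011' -> emit 'i', reset
Bit 11: prefix='1' (no match yet)
Bit 12: prefix='11' (no match yet)
Bit 13: prefix='111' -> emit 'o', reset
Bit 14: prefix='1' (no match yet)
Bit 15: prefix='11' (no match yet)
Bit 16: prefix='110' (no match yet)
Bit 17: prefix='1101' (no match yet)
Bit 18: prefix='11011' -> emit 'i', reset
Bit 19: prefix='1' (no match yet)
Bit 20: prefix='11' (no match yet)

Answer: 11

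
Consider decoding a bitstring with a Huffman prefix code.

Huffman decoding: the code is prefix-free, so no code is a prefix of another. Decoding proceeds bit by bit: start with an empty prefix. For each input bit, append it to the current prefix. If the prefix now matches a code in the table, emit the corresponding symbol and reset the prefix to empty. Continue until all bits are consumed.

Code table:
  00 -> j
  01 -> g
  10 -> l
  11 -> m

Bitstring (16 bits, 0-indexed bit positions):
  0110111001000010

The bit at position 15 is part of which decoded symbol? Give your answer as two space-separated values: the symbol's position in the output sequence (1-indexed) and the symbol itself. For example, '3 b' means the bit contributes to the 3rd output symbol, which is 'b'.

Answer: 8 l

Derivation:
Bit 0: prefix='0' (no match yet)
Bit 1: prefix='01' -> emit 'g', reset
Bit 2: prefix='1' (no match yet)
Bit 3: prefix='10' -> emit 'l', reset
Bit 4: prefix='1' (no match yet)
Bit 5: prefix='11' -> emit 'm', reset
Bit 6: prefix='1' (no match yet)
Bit 7: prefix='10' -> emit 'l', reset
Bit 8: prefix='0' (no match yet)
Bit 9: prefix='01' -> emit 'g', reset
Bit 10: prefix='0' (no match yet)
Bit 11: prefix='00' -> emit 'j', reset
Bit 12: prefix='0' (no match yet)
Bit 13: prefix='00' -> emit 'j', reset
Bit 14: prefix='1' (no match yet)
Bit 15: prefix='10' -> emit 'l', reset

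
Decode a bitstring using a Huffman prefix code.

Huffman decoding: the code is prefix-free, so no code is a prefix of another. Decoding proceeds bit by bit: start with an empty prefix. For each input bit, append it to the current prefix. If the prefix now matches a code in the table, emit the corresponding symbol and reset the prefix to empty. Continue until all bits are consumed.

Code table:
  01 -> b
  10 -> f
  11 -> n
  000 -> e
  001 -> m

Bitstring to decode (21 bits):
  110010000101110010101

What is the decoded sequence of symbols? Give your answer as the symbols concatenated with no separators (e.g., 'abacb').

Answer: nmebbnmbb

Derivation:
Bit 0: prefix='1' (no match yet)
Bit 1: prefix='11' -> emit 'n', reset
Bit 2: prefix='0' (no match yet)
Bit 3: prefix='00' (no match yet)
Bit 4: prefix='001' -> emit 'm', reset
Bit 5: prefix='0' (no match yet)
Bit 6: prefix='00' (no match yet)
Bit 7: prefix='000' -> emit 'e', reset
Bit 8: prefix='0' (no match yet)
Bit 9: prefix='01' -> emit 'b', reset
Bit 10: prefix='0' (no match yet)
Bit 11: prefix='01' -> emit 'b', reset
Bit 12: prefix='1' (no match yet)
Bit 13: prefix='11' -> emit 'n', reset
Bit 14: prefix='0' (no match yet)
Bit 15: prefix='00' (no match yet)
Bit 16: prefix='001' -> emit 'm', reset
Bit 17: prefix='0' (no match yet)
Bit 18: prefix='01' -> emit 'b', reset
Bit 19: prefix='0' (no match yet)
Bit 20: prefix='01' -> emit 'b', reset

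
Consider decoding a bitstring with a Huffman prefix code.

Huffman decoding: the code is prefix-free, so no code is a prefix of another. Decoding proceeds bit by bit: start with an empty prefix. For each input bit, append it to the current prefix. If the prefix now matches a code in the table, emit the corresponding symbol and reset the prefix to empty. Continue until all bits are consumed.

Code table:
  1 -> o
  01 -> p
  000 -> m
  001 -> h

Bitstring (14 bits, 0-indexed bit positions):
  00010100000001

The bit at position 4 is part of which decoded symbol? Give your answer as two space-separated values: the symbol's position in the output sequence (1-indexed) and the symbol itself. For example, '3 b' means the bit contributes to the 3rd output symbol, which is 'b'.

Bit 0: prefix='0' (no match yet)
Bit 1: prefix='00' (no match yet)
Bit 2: prefix='000' -> emit 'm', reset
Bit 3: prefix='1' -> emit 'o', reset
Bit 4: prefix='0' (no match yet)
Bit 5: prefix='01' -> emit 'p', reset
Bit 6: prefix='0' (no match yet)
Bit 7: prefix='00' (no match yet)
Bit 8: prefix='000' -> emit 'm', reset

Answer: 3 p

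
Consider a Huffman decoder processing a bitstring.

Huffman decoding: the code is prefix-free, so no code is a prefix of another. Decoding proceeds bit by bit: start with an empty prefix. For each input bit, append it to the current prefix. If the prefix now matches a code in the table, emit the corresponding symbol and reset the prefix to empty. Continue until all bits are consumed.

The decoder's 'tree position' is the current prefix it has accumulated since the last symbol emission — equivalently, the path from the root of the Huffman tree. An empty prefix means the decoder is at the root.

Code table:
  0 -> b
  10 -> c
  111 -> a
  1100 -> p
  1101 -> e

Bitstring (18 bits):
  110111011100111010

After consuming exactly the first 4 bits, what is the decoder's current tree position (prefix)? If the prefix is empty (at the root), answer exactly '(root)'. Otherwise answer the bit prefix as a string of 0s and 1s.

Answer: (root)

Derivation:
Bit 0: prefix='1' (no match yet)
Bit 1: prefix='11' (no match yet)
Bit 2: prefix='110' (no match yet)
Bit 3: prefix='1101' -> emit 'e', reset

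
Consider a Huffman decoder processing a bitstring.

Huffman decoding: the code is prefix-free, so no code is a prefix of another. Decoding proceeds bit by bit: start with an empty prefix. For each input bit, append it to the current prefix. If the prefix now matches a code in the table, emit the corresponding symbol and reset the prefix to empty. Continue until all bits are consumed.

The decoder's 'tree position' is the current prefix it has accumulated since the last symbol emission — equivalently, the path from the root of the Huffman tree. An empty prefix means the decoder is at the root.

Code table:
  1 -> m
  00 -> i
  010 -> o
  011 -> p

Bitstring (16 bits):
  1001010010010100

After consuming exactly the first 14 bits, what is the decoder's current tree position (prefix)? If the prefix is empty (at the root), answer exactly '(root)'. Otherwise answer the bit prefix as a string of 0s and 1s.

Answer: (root)

Derivation:
Bit 0: prefix='1' -> emit 'm', reset
Bit 1: prefix='0' (no match yet)
Bit 2: prefix='00' -> emit 'i', reset
Bit 3: prefix='1' -> emit 'm', reset
Bit 4: prefix='0' (no match yet)
Bit 5: prefix='01' (no match yet)
Bit 6: prefix='010' -> emit 'o', reset
Bit 7: prefix='0' (no match yet)
Bit 8: prefix='01' (no match yet)
Bit 9: prefix='010' -> emit 'o', reset
Bit 10: prefix='0' (no match yet)
Bit 11: prefix='01' (no match yet)
Bit 12: prefix='010' -> emit 'o', reset
Bit 13: prefix='1' -> emit 'm', reset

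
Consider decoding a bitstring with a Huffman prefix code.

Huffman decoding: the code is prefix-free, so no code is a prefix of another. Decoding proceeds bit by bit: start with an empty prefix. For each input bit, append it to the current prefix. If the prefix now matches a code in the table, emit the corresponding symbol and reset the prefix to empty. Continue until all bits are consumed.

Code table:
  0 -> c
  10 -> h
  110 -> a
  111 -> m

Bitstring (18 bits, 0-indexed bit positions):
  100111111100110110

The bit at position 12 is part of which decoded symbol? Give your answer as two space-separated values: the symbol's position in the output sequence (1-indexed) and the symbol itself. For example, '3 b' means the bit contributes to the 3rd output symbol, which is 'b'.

Answer: 7 a

Derivation:
Bit 0: prefix='1' (no match yet)
Bit 1: prefix='10' -> emit 'h', reset
Bit 2: prefix='0' -> emit 'c', reset
Bit 3: prefix='1' (no match yet)
Bit 4: prefix='11' (no match yet)
Bit 5: prefix='111' -> emit 'm', reset
Bit 6: prefix='1' (no match yet)
Bit 7: prefix='11' (no match yet)
Bit 8: prefix='111' -> emit 'm', reset
Bit 9: prefix='1' (no match yet)
Bit 10: prefix='10' -> emit 'h', reset
Bit 11: prefix='0' -> emit 'c', reset
Bit 12: prefix='1' (no match yet)
Bit 13: prefix='11' (no match yet)
Bit 14: prefix='110' -> emit 'a', reset
Bit 15: prefix='1' (no match yet)
Bit 16: prefix='11' (no match yet)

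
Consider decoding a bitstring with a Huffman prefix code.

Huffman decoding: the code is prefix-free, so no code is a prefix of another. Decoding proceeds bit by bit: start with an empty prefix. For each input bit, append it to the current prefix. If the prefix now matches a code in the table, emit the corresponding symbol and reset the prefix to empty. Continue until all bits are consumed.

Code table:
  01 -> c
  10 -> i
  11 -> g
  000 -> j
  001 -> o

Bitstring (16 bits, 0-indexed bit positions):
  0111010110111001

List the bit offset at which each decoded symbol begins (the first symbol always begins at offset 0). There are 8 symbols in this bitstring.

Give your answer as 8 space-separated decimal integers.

Bit 0: prefix='0' (no match yet)
Bit 1: prefix='01' -> emit 'c', reset
Bit 2: prefix='1' (no match yet)
Bit 3: prefix='11' -> emit 'g', reset
Bit 4: prefix='0' (no match yet)
Bit 5: prefix='01' -> emit 'c', reset
Bit 6: prefix='0' (no match yet)
Bit 7: prefix='01' -> emit 'c', reset
Bit 8: prefix='1' (no match yet)
Bit 9: prefix='10' -> emit 'i', reset
Bit 10: prefix='1' (no match yet)
Bit 11: prefix='11' -> emit 'g', reset
Bit 12: prefix='1' (no match yet)
Bit 13: prefix='10' -> emit 'i', reset
Bit 14: prefix='0' (no match yet)
Bit 15: prefix='01' -> emit 'c', reset

Answer: 0 2 4 6 8 10 12 14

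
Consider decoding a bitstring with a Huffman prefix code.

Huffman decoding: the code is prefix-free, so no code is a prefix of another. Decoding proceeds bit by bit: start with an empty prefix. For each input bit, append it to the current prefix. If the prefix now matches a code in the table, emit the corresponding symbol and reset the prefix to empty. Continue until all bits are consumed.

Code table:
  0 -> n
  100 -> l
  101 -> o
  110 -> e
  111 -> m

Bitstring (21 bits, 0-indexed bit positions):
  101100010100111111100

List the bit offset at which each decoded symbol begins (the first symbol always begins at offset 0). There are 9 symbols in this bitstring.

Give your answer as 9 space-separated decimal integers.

Bit 0: prefix='1' (no match yet)
Bit 1: prefix='10' (no match yet)
Bit 2: prefix='101' -> emit 'o', reset
Bit 3: prefix='1' (no match yet)
Bit 4: prefix='10' (no match yet)
Bit 5: prefix='100' -> emit 'l', reset
Bit 6: prefix='0' -> emit 'n', reset
Bit 7: prefix='1' (no match yet)
Bit 8: prefix='10' (no match yet)
Bit 9: prefix='101' -> emit 'o', reset
Bit 10: prefix='0' -> emit 'n', reset
Bit 11: prefix='0' -> emit 'n', reset
Bit 12: prefix='1' (no match yet)
Bit 13: prefix='11' (no match yet)
Bit 14: prefix='111' -> emit 'm', reset
Bit 15: prefix='1' (no match yet)
Bit 16: prefix='11' (no match yet)
Bit 17: prefix='111' -> emit 'm', reset
Bit 18: prefix='1' (no match yet)
Bit 19: prefix='10' (no match yet)
Bit 20: prefix='100' -> emit 'l', reset

Answer: 0 3 6 7 10 11 12 15 18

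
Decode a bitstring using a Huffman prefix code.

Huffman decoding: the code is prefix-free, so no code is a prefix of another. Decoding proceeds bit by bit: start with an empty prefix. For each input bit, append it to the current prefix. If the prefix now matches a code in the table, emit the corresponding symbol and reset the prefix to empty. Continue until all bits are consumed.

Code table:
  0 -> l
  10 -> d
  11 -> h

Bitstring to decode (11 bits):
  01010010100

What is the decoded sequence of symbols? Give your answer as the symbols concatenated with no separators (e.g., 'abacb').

Answer: lddlddl

Derivation:
Bit 0: prefix='0' -> emit 'l', reset
Bit 1: prefix='1' (no match yet)
Bit 2: prefix='10' -> emit 'd', reset
Bit 3: prefix='1' (no match yet)
Bit 4: prefix='10' -> emit 'd', reset
Bit 5: prefix='0' -> emit 'l', reset
Bit 6: prefix='1' (no match yet)
Bit 7: prefix='10' -> emit 'd', reset
Bit 8: prefix='1' (no match yet)
Bit 9: prefix='10' -> emit 'd', reset
Bit 10: prefix='0' -> emit 'l', reset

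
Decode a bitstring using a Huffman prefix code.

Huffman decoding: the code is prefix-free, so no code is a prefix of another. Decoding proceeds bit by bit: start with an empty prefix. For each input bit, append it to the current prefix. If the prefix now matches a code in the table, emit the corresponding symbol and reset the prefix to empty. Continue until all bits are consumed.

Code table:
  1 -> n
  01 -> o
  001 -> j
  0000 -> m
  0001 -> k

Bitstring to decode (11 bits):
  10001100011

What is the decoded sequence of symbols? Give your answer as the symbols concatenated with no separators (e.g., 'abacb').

Bit 0: prefix='1' -> emit 'n', reset
Bit 1: prefix='0' (no match yet)
Bit 2: prefix='00' (no match yet)
Bit 3: prefix='000' (no match yet)
Bit 4: prefix='0001' -> emit 'k', reset
Bit 5: prefix='1' -> emit 'n', reset
Bit 6: prefix='0' (no match yet)
Bit 7: prefix='00' (no match yet)
Bit 8: prefix='000' (no match yet)
Bit 9: prefix='0001' -> emit 'k', reset
Bit 10: prefix='1' -> emit 'n', reset

Answer: nknkn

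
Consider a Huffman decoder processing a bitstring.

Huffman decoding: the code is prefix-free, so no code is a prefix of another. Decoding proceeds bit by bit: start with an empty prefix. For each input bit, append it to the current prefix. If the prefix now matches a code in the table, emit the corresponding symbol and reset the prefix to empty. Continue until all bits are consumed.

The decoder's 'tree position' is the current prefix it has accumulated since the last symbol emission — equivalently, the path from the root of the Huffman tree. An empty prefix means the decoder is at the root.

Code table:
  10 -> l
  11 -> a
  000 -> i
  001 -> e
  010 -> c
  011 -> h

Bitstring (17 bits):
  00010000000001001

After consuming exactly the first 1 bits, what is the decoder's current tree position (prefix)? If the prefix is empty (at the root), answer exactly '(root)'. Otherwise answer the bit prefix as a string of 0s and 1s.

Bit 0: prefix='0' (no match yet)

Answer: 0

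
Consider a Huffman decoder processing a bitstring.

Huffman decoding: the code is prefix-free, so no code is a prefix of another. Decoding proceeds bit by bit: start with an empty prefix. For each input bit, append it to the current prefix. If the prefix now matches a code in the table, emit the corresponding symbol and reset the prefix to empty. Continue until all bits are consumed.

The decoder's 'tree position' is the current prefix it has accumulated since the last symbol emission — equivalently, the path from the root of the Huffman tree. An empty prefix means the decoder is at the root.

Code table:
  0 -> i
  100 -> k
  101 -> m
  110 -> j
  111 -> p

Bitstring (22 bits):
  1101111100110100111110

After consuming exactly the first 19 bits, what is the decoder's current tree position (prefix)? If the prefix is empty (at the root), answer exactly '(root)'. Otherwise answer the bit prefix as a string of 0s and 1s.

Bit 0: prefix='1' (no match yet)
Bit 1: prefix='11' (no match yet)
Bit 2: prefix='110' -> emit 'j', reset
Bit 3: prefix='1' (no match yet)
Bit 4: prefix='11' (no match yet)
Bit 5: prefix='111' -> emit 'p', reset
Bit 6: prefix='1' (no match yet)
Bit 7: prefix='11' (no match yet)
Bit 8: prefix='110' -> emit 'j', reset
Bit 9: prefix='0' -> emit 'i', reset
Bit 10: prefix='1' (no match yet)
Bit 11: prefix='11' (no match yet)
Bit 12: prefix='110' -> emit 'j', reset
Bit 13: prefix='1' (no match yet)
Bit 14: prefix='10' (no match yet)
Bit 15: prefix='100' -> emit 'k', reset
Bit 16: prefix='1' (no match yet)
Bit 17: prefix='11' (no match yet)
Bit 18: prefix='111' -> emit 'p', reset

Answer: (root)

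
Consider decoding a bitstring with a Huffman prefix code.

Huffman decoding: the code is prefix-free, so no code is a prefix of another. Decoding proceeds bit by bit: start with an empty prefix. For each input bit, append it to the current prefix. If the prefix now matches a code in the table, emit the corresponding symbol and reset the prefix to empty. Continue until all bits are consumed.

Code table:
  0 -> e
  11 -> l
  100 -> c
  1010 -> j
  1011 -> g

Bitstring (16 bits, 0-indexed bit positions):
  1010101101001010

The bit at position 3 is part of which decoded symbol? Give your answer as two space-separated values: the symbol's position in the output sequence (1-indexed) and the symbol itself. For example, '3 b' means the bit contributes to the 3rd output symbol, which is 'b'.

Answer: 1 j

Derivation:
Bit 0: prefix='1' (no match yet)
Bit 1: prefix='10' (no match yet)
Bit 2: prefix='101' (no match yet)
Bit 3: prefix='1010' -> emit 'j', reset
Bit 4: prefix='1' (no match yet)
Bit 5: prefix='10' (no match yet)
Bit 6: prefix='101' (no match yet)
Bit 7: prefix='1011' -> emit 'g', reset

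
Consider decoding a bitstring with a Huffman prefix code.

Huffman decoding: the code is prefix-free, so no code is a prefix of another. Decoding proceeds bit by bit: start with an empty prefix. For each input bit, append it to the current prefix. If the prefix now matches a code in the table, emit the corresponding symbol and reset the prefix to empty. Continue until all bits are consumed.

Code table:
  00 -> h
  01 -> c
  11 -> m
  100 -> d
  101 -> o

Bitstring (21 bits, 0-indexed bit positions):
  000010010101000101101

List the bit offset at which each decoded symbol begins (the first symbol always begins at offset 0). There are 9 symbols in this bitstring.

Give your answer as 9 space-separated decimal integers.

Answer: 0 2 4 7 10 12 14 16 18

Derivation:
Bit 0: prefix='0' (no match yet)
Bit 1: prefix='00' -> emit 'h', reset
Bit 2: prefix='0' (no match yet)
Bit 3: prefix='00' -> emit 'h', reset
Bit 4: prefix='1' (no match yet)
Bit 5: prefix='10' (no match yet)
Bit 6: prefix='100' -> emit 'd', reset
Bit 7: prefix='1' (no match yet)
Bit 8: prefix='10' (no match yet)
Bit 9: prefix='101' -> emit 'o', reset
Bit 10: prefix='0' (no match yet)
Bit 11: prefix='01' -> emit 'c', reset
Bit 12: prefix='0' (no match yet)
Bit 13: prefix='00' -> emit 'h', reset
Bit 14: prefix='0' (no match yet)
Bit 15: prefix='01' -> emit 'c', reset
Bit 16: prefix='0' (no match yet)
Bit 17: prefix='01' -> emit 'c', reset
Bit 18: prefix='1' (no match yet)
Bit 19: prefix='10' (no match yet)
Bit 20: prefix='101' -> emit 'o', reset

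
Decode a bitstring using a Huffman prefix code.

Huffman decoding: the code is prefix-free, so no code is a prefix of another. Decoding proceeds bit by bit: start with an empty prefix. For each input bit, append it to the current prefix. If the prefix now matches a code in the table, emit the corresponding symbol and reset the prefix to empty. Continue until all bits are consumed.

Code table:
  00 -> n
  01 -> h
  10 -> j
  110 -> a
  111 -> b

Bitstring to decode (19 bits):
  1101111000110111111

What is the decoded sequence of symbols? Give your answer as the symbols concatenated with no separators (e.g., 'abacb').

Answer: abjnabb

Derivation:
Bit 0: prefix='1' (no match yet)
Bit 1: prefix='11' (no match yet)
Bit 2: prefix='110' -> emit 'a', reset
Bit 3: prefix='1' (no match yet)
Bit 4: prefix='11' (no match yet)
Bit 5: prefix='111' -> emit 'b', reset
Bit 6: prefix='1' (no match yet)
Bit 7: prefix='10' -> emit 'j', reset
Bit 8: prefix='0' (no match yet)
Bit 9: prefix='00' -> emit 'n', reset
Bit 10: prefix='1' (no match yet)
Bit 11: prefix='11' (no match yet)
Bit 12: prefix='110' -> emit 'a', reset
Bit 13: prefix='1' (no match yet)
Bit 14: prefix='11' (no match yet)
Bit 15: prefix='111' -> emit 'b', reset
Bit 16: prefix='1' (no match yet)
Bit 17: prefix='11' (no match yet)
Bit 18: prefix='111' -> emit 'b', reset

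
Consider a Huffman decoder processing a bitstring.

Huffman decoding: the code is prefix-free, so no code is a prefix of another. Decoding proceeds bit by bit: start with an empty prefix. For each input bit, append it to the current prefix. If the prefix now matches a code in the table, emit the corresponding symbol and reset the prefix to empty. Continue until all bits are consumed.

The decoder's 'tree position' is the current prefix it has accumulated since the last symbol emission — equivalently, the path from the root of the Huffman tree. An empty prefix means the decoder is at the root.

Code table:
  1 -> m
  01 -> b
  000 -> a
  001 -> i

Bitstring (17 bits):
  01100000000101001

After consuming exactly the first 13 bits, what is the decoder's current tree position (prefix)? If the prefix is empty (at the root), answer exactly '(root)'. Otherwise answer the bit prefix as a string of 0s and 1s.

Bit 0: prefix='0' (no match yet)
Bit 1: prefix='01' -> emit 'b', reset
Bit 2: prefix='1' -> emit 'm', reset
Bit 3: prefix='0' (no match yet)
Bit 4: prefix='00' (no match yet)
Bit 5: prefix='000' -> emit 'a', reset
Bit 6: prefix='0' (no match yet)
Bit 7: prefix='00' (no match yet)
Bit 8: prefix='000' -> emit 'a', reset
Bit 9: prefix='0' (no match yet)
Bit 10: prefix='00' (no match yet)
Bit 11: prefix='001' -> emit 'i', reset
Bit 12: prefix='0' (no match yet)

Answer: 0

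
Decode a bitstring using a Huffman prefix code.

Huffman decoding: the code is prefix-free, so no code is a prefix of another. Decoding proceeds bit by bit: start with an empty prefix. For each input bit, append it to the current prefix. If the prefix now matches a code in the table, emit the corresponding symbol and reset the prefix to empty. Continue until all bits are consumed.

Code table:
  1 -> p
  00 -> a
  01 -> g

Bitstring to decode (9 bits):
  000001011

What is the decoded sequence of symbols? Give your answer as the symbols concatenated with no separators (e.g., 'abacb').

Answer: aaggp

Derivation:
Bit 0: prefix='0' (no match yet)
Bit 1: prefix='00' -> emit 'a', reset
Bit 2: prefix='0' (no match yet)
Bit 3: prefix='00' -> emit 'a', reset
Bit 4: prefix='0' (no match yet)
Bit 5: prefix='01' -> emit 'g', reset
Bit 6: prefix='0' (no match yet)
Bit 7: prefix='01' -> emit 'g', reset
Bit 8: prefix='1' -> emit 'p', reset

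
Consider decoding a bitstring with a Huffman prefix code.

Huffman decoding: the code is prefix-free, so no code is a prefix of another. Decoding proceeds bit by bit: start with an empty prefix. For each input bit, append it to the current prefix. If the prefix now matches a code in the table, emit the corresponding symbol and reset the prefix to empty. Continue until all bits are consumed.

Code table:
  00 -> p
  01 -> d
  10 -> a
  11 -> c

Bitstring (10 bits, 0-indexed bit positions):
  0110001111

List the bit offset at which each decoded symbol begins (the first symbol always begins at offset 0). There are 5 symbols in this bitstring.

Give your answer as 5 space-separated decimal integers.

Answer: 0 2 4 6 8

Derivation:
Bit 0: prefix='0' (no match yet)
Bit 1: prefix='01' -> emit 'd', reset
Bit 2: prefix='1' (no match yet)
Bit 3: prefix='10' -> emit 'a', reset
Bit 4: prefix='0' (no match yet)
Bit 5: prefix='00' -> emit 'p', reset
Bit 6: prefix='1' (no match yet)
Bit 7: prefix='11' -> emit 'c', reset
Bit 8: prefix='1' (no match yet)
Bit 9: prefix='11' -> emit 'c', reset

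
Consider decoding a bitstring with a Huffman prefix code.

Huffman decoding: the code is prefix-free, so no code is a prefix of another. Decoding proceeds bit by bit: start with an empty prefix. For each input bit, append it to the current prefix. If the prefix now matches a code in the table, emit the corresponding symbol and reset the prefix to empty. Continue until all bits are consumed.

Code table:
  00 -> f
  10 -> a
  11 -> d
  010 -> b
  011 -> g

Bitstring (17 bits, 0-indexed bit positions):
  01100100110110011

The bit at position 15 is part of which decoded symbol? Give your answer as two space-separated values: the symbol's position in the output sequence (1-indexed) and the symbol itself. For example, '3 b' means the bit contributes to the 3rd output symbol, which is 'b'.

Answer: 7 d

Derivation:
Bit 0: prefix='0' (no match yet)
Bit 1: prefix='01' (no match yet)
Bit 2: prefix='011' -> emit 'g', reset
Bit 3: prefix='0' (no match yet)
Bit 4: prefix='00' -> emit 'f', reset
Bit 5: prefix='1' (no match yet)
Bit 6: prefix='10' -> emit 'a', reset
Bit 7: prefix='0' (no match yet)
Bit 8: prefix='01' (no match yet)
Bit 9: prefix='011' -> emit 'g', reset
Bit 10: prefix='0' (no match yet)
Bit 11: prefix='01' (no match yet)
Bit 12: prefix='011' -> emit 'g', reset
Bit 13: prefix='0' (no match yet)
Bit 14: prefix='00' -> emit 'f', reset
Bit 15: prefix='1' (no match yet)
Bit 16: prefix='11' -> emit 'd', reset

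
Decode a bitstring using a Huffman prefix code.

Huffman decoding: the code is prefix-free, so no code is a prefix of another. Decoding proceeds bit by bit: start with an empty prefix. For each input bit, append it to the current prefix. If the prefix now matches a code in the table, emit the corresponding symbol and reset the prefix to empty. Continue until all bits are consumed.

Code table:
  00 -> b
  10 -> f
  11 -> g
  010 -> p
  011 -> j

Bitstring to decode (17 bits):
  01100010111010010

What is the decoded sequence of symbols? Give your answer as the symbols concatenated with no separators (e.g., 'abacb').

Answer: jbpgffp

Derivation:
Bit 0: prefix='0' (no match yet)
Bit 1: prefix='01' (no match yet)
Bit 2: prefix='011' -> emit 'j', reset
Bit 3: prefix='0' (no match yet)
Bit 4: prefix='00' -> emit 'b', reset
Bit 5: prefix='0' (no match yet)
Bit 6: prefix='01' (no match yet)
Bit 7: prefix='010' -> emit 'p', reset
Bit 8: prefix='1' (no match yet)
Bit 9: prefix='11' -> emit 'g', reset
Bit 10: prefix='1' (no match yet)
Bit 11: prefix='10' -> emit 'f', reset
Bit 12: prefix='1' (no match yet)
Bit 13: prefix='10' -> emit 'f', reset
Bit 14: prefix='0' (no match yet)
Bit 15: prefix='01' (no match yet)
Bit 16: prefix='010' -> emit 'p', reset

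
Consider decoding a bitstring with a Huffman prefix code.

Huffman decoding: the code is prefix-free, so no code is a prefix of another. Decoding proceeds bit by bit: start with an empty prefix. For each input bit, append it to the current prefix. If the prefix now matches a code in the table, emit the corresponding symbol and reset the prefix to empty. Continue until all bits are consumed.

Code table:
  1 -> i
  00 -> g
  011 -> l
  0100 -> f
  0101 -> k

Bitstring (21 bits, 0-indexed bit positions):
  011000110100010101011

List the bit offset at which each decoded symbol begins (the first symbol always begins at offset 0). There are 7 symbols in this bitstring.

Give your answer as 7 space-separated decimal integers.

Bit 0: prefix='0' (no match yet)
Bit 1: prefix='01' (no match yet)
Bit 2: prefix='011' -> emit 'l', reset
Bit 3: prefix='0' (no match yet)
Bit 4: prefix='00' -> emit 'g', reset
Bit 5: prefix='0' (no match yet)
Bit 6: prefix='01' (no match yet)
Bit 7: prefix='011' -> emit 'l', reset
Bit 8: prefix='0' (no match yet)
Bit 9: prefix='01' (no match yet)
Bit 10: prefix='010' (no match yet)
Bit 11: prefix='0100' -> emit 'f', reset
Bit 12: prefix='0' (no match yet)
Bit 13: prefix='01' (no match yet)
Bit 14: prefix='010' (no match yet)
Bit 15: prefix='0101' -> emit 'k', reset
Bit 16: prefix='0' (no match yet)
Bit 17: prefix='01' (no match yet)
Bit 18: prefix='010' (no match yet)
Bit 19: prefix='0101' -> emit 'k', reset
Bit 20: prefix='1' -> emit 'i', reset

Answer: 0 3 5 8 12 16 20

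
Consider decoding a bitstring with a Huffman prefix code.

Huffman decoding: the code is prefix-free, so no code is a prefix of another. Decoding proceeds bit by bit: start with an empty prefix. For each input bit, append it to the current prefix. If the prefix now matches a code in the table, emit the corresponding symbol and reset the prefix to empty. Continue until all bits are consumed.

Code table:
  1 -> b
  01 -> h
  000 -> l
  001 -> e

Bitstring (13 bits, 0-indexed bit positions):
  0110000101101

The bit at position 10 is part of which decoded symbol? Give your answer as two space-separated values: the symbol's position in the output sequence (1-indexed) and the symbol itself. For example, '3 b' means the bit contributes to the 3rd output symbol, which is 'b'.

Answer: 6 b

Derivation:
Bit 0: prefix='0' (no match yet)
Bit 1: prefix='01' -> emit 'h', reset
Bit 2: prefix='1' -> emit 'b', reset
Bit 3: prefix='0' (no match yet)
Bit 4: prefix='00' (no match yet)
Bit 5: prefix='000' -> emit 'l', reset
Bit 6: prefix='0' (no match yet)
Bit 7: prefix='01' -> emit 'h', reset
Bit 8: prefix='0' (no match yet)
Bit 9: prefix='01' -> emit 'h', reset
Bit 10: prefix='1' -> emit 'b', reset
Bit 11: prefix='0' (no match yet)
Bit 12: prefix='01' -> emit 'h', reset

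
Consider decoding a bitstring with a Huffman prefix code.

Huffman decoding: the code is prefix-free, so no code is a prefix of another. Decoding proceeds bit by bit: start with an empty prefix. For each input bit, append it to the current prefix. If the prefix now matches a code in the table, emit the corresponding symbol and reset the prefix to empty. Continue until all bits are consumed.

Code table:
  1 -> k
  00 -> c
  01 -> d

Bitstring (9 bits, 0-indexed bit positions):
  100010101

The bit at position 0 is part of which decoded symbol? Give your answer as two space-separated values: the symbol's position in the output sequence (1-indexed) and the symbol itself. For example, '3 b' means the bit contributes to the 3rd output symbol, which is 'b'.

Bit 0: prefix='1' -> emit 'k', reset
Bit 1: prefix='0' (no match yet)
Bit 2: prefix='00' -> emit 'c', reset
Bit 3: prefix='0' (no match yet)
Bit 4: prefix='01' -> emit 'd', reset

Answer: 1 k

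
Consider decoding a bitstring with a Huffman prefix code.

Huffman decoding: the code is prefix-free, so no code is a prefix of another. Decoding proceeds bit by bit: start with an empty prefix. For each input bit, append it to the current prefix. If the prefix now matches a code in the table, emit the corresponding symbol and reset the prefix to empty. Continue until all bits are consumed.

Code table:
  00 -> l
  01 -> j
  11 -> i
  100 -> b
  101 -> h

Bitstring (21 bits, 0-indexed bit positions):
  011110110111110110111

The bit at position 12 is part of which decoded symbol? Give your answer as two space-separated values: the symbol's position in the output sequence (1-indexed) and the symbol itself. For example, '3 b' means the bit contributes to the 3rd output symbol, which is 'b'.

Answer: 6 i

Derivation:
Bit 0: prefix='0' (no match yet)
Bit 1: prefix='01' -> emit 'j', reset
Bit 2: prefix='1' (no match yet)
Bit 3: prefix='11' -> emit 'i', reset
Bit 4: prefix='1' (no match yet)
Bit 5: prefix='10' (no match yet)
Bit 6: prefix='101' -> emit 'h', reset
Bit 7: prefix='1' (no match yet)
Bit 8: prefix='10' (no match yet)
Bit 9: prefix='101' -> emit 'h', reset
Bit 10: prefix='1' (no match yet)
Bit 11: prefix='11' -> emit 'i', reset
Bit 12: prefix='1' (no match yet)
Bit 13: prefix='11' -> emit 'i', reset
Bit 14: prefix='0' (no match yet)
Bit 15: prefix='01' -> emit 'j', reset
Bit 16: prefix='1' (no match yet)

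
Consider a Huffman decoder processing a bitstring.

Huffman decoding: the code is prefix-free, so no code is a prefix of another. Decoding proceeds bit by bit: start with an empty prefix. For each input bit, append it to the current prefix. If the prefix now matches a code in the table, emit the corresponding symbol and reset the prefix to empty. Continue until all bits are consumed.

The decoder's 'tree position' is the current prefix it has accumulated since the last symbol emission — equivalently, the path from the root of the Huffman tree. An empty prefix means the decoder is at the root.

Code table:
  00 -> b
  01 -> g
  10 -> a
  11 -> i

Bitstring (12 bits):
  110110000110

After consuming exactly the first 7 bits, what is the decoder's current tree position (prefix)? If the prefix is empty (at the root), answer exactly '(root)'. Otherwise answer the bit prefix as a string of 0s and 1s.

Bit 0: prefix='1' (no match yet)
Bit 1: prefix='11' -> emit 'i', reset
Bit 2: prefix='0' (no match yet)
Bit 3: prefix='01' -> emit 'g', reset
Bit 4: prefix='1' (no match yet)
Bit 5: prefix='10' -> emit 'a', reset
Bit 6: prefix='0' (no match yet)

Answer: 0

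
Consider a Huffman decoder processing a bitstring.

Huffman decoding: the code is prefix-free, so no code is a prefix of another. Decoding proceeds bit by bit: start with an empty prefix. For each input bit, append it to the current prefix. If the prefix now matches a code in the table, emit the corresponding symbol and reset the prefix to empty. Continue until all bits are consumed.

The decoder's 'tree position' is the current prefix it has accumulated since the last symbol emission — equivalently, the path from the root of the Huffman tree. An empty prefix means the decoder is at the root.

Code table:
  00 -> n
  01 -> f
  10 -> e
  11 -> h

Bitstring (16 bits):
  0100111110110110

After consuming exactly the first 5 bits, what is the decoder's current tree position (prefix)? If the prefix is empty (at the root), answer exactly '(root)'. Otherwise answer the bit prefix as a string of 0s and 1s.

Answer: 1

Derivation:
Bit 0: prefix='0' (no match yet)
Bit 1: prefix='01' -> emit 'f', reset
Bit 2: prefix='0' (no match yet)
Bit 3: prefix='00' -> emit 'n', reset
Bit 4: prefix='1' (no match yet)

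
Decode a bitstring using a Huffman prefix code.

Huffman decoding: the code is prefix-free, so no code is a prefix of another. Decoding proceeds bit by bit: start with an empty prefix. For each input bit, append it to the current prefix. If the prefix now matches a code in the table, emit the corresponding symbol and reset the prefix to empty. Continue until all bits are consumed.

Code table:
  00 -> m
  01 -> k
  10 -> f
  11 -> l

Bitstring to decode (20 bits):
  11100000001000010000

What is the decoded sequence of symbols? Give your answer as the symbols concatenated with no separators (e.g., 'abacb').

Answer: lfmmmfmkmm

Derivation:
Bit 0: prefix='1' (no match yet)
Bit 1: prefix='11' -> emit 'l', reset
Bit 2: prefix='1' (no match yet)
Bit 3: prefix='10' -> emit 'f', reset
Bit 4: prefix='0' (no match yet)
Bit 5: prefix='00' -> emit 'm', reset
Bit 6: prefix='0' (no match yet)
Bit 7: prefix='00' -> emit 'm', reset
Bit 8: prefix='0' (no match yet)
Bit 9: prefix='00' -> emit 'm', reset
Bit 10: prefix='1' (no match yet)
Bit 11: prefix='10' -> emit 'f', reset
Bit 12: prefix='0' (no match yet)
Bit 13: prefix='00' -> emit 'm', reset
Bit 14: prefix='0' (no match yet)
Bit 15: prefix='01' -> emit 'k', reset
Bit 16: prefix='0' (no match yet)
Bit 17: prefix='00' -> emit 'm', reset
Bit 18: prefix='0' (no match yet)
Bit 19: prefix='00' -> emit 'm', reset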